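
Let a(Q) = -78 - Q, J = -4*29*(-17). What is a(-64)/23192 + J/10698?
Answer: 11396213/62027004 ≈ 0.18373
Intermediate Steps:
J = 1972 (J = -116*(-17) = 1972)
a(-64)/23192 + J/10698 = (-78 - 1*(-64))/23192 + 1972/10698 = (-78 + 64)*(1/23192) + 1972*(1/10698) = -14*1/23192 + 986/5349 = -7/11596 + 986/5349 = 11396213/62027004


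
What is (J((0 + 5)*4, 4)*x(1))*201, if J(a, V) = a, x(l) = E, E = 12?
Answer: 48240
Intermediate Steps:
x(l) = 12
(J((0 + 5)*4, 4)*x(1))*201 = (((0 + 5)*4)*12)*201 = ((5*4)*12)*201 = (20*12)*201 = 240*201 = 48240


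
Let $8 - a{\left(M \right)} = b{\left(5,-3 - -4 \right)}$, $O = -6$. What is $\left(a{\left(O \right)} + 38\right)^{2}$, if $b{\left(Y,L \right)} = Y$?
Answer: $1681$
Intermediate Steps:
$a{\left(M \right)} = 3$ ($a{\left(M \right)} = 8 - 5 = 3$)
$\left(a{\left(O \right)} + 38\right)^{2} = \left(3 + 38\right)^{2} = 41^{2} = 1681$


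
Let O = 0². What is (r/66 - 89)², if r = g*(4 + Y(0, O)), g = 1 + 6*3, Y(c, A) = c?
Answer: 8404201/1089 ≈ 7717.4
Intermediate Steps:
O = 0
g = 19 (g = 1 + 18 = 19)
r = 76 (r = 19*(4 + 0) = 19*4 = 76)
(r/66 - 89)² = (76/66 - 89)² = (76*(1/66) - 89)² = (38/33 - 89)² = (-2899/33)² = 8404201/1089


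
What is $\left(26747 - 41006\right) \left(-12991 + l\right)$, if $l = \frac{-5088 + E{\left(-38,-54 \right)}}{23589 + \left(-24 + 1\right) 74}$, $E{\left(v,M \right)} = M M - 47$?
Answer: $\frac{4054350389124}{21887} \approx 1.8524 \cdot 10^{8}$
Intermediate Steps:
$E{\left(v,M \right)} = -47 + M^{2}$ ($E{\left(v,M \right)} = M^{2} - 47 = -47 + M^{2}$)
$l = - \frac{2219}{21887}$ ($l = \frac{-5088 - \left(47 - \left(-54\right)^{2}\right)}{23589 + \left(-24 + 1\right) 74} = \frac{-5088 + \left(-47 + 2916\right)}{23589 - 1702} = \frac{-5088 + 2869}{23589 - 1702} = - \frac{2219}{21887} \approx -0.10138$)
$\left(26747 - 41006\right) \left(-12991 + l\right) = \left(26747 - 41006\right) \left(-12991 - \frac{2219}{21887}\right) = \left(-14259\right) \left(- \frac{284336236}{21887}\right) = \frac{4054350389124}{21887}$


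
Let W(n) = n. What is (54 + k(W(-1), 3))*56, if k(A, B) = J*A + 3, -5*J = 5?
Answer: 3248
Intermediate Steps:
J = -1 (J = -1/5*5 = -1)
k(A, B) = 3 - A (k(A, B) = -A + 3 = 3 - A)
(54 + k(W(-1), 3))*56 = (54 + (3 - 1*(-1)))*56 = (54 + (3 + 1))*56 = (54 + 4)*56 = 58*56 = 3248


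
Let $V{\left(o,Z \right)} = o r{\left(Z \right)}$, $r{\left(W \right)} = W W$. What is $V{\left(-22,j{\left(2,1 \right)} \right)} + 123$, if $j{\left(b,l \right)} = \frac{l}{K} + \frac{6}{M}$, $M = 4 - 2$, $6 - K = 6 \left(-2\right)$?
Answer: $- \frac{13349}{162} \approx -82.401$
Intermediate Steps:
$r{\left(W \right)} = W^{2}$
$K = 18$ ($K = 6 - 6 \left(-2\right) = 6 - -12 = 6 + 12 = 18$)
$M = 2$
$j{\left(b,l \right)} = 3 + \frac{l}{18}$ ($j{\left(b,l \right)} = \frac{l}{18} + \frac{6}{2} = l \frac{1}{18} + 6 \cdot \frac{1}{2} = \frac{l}{18} + 3 = 3 + \frac{l}{18}$)
$V{\left(o,Z \right)} = o Z^{2}$
$V{\left(-22,j{\left(2,1 \right)} \right)} + 123 = - 22 \left(3 + \frac{1}{18} \cdot 1\right)^{2} + 123 = - 22 \left(3 + \frac{1}{18}\right)^{2} + 123 = - 22 \left(\frac{55}{18}\right)^{2} + 123 = \left(-22\right) \frac{3025}{324} + 123 = - \frac{33275}{162} + 123 = - \frac{13349}{162}$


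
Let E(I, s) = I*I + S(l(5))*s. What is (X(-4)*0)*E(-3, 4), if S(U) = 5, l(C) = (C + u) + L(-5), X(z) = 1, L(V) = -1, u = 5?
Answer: 0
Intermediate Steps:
l(C) = 4 + C (l(C) = (C + 5) - 1 = (5 + C) - 1 = 4 + C)
E(I, s) = I**2 + 5*s (E(I, s) = I*I + 5*s = I**2 + 5*s)
(X(-4)*0)*E(-3, 4) = (1*0)*((-3)**2 + 5*4) = 0*(9 + 20) = 0*29 = 0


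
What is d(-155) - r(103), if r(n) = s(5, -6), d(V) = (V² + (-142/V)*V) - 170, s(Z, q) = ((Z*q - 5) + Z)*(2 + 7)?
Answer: 23983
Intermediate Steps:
s(Z, q) = -45 + 9*Z + 9*Z*q (s(Z, q) = ((-5 + Z*q) + Z)*9 = (-5 + Z + Z*q)*9 = -45 + 9*Z + 9*Z*q)
d(V) = -312 + V² (d(V) = (V² - 142) - 170 = (-142 + V²) - 170 = -312 + V²)
r(n) = -270 (r(n) = -45 + 9*5 + 9*5*(-6) = -45 + 45 - 270 = -270)
d(-155) - r(103) = (-312 + (-155)²) - 1*(-270) = (-312 + 24025) + 270 = 23713 + 270 = 23983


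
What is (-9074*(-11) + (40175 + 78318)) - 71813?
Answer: 146494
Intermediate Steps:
(-9074*(-11) + (40175 + 78318)) - 71813 = (99814 + 118493) - 71813 = 218307 - 71813 = 146494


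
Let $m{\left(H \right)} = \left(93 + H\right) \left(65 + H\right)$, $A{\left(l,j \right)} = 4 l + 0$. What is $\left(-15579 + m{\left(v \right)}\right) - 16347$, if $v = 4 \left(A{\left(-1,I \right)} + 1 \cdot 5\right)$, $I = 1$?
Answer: $-25233$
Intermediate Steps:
$A{\left(l,j \right)} = 4 l$
$v = 4$ ($v = 4 \left(4 \left(-1\right) + 1 \cdot 5\right) = 4 \left(-4 + 5\right) = 4 \cdot 1 = 4$)
$m{\left(H \right)} = \left(65 + H\right) \left(93 + H\right)$
$\left(-15579 + m{\left(v \right)}\right) - 16347 = \left(-15579 + \left(6045 + 4^{2} + 158 \cdot 4\right)\right) - 16347 = \left(-15579 + \left(6045 + 16 + 632\right)\right) - 16347 = \left(-15579 + 6693\right) - 16347 = -8886 - 16347 = -25233$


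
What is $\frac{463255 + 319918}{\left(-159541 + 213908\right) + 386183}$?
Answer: $\frac{783173}{440550} \approx 1.7777$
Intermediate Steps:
$\frac{463255 + 319918}{\left(-159541 + 213908\right) + 386183} = \frac{783173}{54367 + 386183} = \frac{783173}{440550}$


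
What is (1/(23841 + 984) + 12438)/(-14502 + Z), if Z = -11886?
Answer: -308773351/655082100 ≈ -0.47135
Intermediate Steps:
(1/(23841 + 984) + 12438)/(-14502 + Z) = (1/(23841 + 984) + 12438)/(-14502 - 11886) = (1/24825 + 12438)/(-26388) = (1/24825 + 12438)*(-1/26388) = (308773351/24825)*(-1/26388) = -308773351/655082100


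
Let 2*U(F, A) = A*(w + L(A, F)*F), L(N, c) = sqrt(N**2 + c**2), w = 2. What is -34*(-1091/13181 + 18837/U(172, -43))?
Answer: 28523421314132/10135757150897 + 4236876*sqrt(17)/17882959 ≈ 3.7910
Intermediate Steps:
U(F, A) = A*(2 + F*sqrt(A**2 + F**2))/2 (U(F, A) = (A*(2 + sqrt(A**2 + F**2)*F))/2 = (A*(2 + F*sqrt(A**2 + F**2)))/2 = A*(2 + F*sqrt(A**2 + F**2))/2)
-34*(-1091/13181 + 18837/U(172, -43)) = -34*(-1091/13181 + 18837/(((1/2)*(-43)*(2 + 172*sqrt((-43)**2 + 172**2))))) = -34*(-1091*1/13181 + 18837/(((1/2)*(-43)*(2 + 172*sqrt(1849 + 29584))))) = -34*(-1091/13181 + 18837/(((1/2)*(-43)*(2 + 172*sqrt(31433))))) = -34*(-1091/13181 + 18837/(((1/2)*(-43)*(2 + 172*(43*sqrt(17)))))) = -34*(-1091/13181 + 18837/(((1/2)*(-43)*(2 + 7396*sqrt(17))))) = -34*(-1091/13181 + 18837/(-43 - 159014*sqrt(17))) = 37094/13181 - 640458/(-43 - 159014*sqrt(17))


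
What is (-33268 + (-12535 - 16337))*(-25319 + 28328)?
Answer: -186979260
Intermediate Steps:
(-33268 + (-12535 - 16337))*(-25319 + 28328) = (-33268 - 28872)*3009 = -62140*3009 = -186979260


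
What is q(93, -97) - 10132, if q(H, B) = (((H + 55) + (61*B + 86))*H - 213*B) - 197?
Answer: -518187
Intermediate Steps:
q(H, B) = -197 - 213*B + H*(141 + H + 61*B) (q(H, B) = (((55 + H) + (86 + 61*B))*H - 213*B) - 197 = ((141 + H + 61*B)*H - 213*B) - 197 = (H*(141 + H + 61*B) - 213*B) - 197 = (-213*B + H*(141 + H + 61*B)) - 197 = -197 - 213*B + H*(141 + H + 61*B))
q(93, -97) - 10132 = (-197 + 93² - 213*(-97) + 141*93 + 61*(-97)*93) - 10132 = (-197 + 8649 + 20661 + 13113 - 550281) - 10132 = -508055 - 10132 = -518187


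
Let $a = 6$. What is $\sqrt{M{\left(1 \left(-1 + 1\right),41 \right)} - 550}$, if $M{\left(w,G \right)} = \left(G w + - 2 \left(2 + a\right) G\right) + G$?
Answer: $i \sqrt{1165} \approx 34.132 i$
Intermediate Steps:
$M{\left(w,G \right)} = - 15 G + G w$ ($M{\left(w,G \right)} = \left(G w + - 2 \left(2 + 6\right) G\right) + G = \left(G w + \left(-2\right) 8 G\right) + G = \left(G w - 16 G\right) + G = \left(- 16 G + G w\right) + G = - 15 G + G w$)
$\sqrt{M{\left(1 \left(-1 + 1\right),41 \right)} - 550} = \sqrt{41 \left(-15 + 1 \left(-1 + 1\right)\right) - 550} = \sqrt{41 \left(-15 + 1 \cdot 0\right) - 550} = \sqrt{41 \left(-15 + 0\right) - 550} = \sqrt{41 \left(-15\right) - 550} = \sqrt{-615 - 550} = \sqrt{-1165} = i \sqrt{1165}$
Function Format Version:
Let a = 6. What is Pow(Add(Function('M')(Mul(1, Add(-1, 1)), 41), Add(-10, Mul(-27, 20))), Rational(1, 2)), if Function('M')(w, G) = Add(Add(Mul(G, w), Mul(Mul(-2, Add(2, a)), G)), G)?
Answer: Mul(I, Pow(1165, Rational(1, 2))) ≈ Mul(34.132, I)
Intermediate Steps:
Function('M')(w, G) = Add(Mul(-15, G), Mul(G, w)) (Function('M')(w, G) = Add(Add(Mul(G, w), Mul(Mul(-2, Add(2, 6)), G)), G) = Add(Add(Mul(G, w), Mul(Mul(-2, 8), G)), G) = Add(Add(Mul(G, w), Mul(-16, G)), G) = Add(Add(Mul(-16, G), Mul(G, w)), G) = Add(Mul(-15, G), Mul(G, w)))
Pow(Add(Function('M')(Mul(1, Add(-1, 1)), 41), Add(-10, Mul(-27, 20))), Rational(1, 2)) = Pow(Add(Mul(41, Add(-15, Mul(1, Add(-1, 1)))), Add(-10, Mul(-27, 20))), Rational(1, 2)) = Pow(Add(Mul(41, Add(-15, Mul(1, 0))), Add(-10, -540)), Rational(1, 2)) = Pow(Add(Mul(41, Add(-15, 0)), -550), Rational(1, 2)) = Pow(Add(Mul(41, -15), -550), Rational(1, 2)) = Pow(Add(-615, -550), Rational(1, 2)) = Pow(-1165, Rational(1, 2)) = Mul(I, Pow(1165, Rational(1, 2)))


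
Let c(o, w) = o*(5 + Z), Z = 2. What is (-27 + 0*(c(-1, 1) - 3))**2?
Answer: 729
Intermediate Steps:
c(o, w) = 7*o (c(o, w) = o*(5 + 2) = o*7 = 7*o)
(-27 + 0*(c(-1, 1) - 3))**2 = (-27 + 0*(7*(-1) - 3))**2 = (-27 + 0*(-7 - 3))**2 = (-27 + 0*(-10))**2 = (-27 + 0)**2 = (-27)**2 = 729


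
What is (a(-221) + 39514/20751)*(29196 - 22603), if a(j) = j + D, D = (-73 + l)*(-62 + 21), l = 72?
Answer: -24365525938/20751 ≈ -1.1742e+6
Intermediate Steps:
D = 41 (D = (-73 + 72)*(-62 + 21) = -1*(-41) = 41)
a(j) = 41 + j (a(j) = j + 41 = 41 + j)
(a(-221) + 39514/20751)*(29196 - 22603) = ((41 - 221) + 39514/20751)*(29196 - 22603) = (-180 + 39514*(1/20751))*6593 = (-180 + 39514/20751)*6593 = -3695666/20751*6593 = -24365525938/20751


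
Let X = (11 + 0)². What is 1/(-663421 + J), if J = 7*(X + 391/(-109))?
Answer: -109/72223303 ≈ -1.5092e-6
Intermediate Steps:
X = 121 (X = 11² = 121)
J = 89586/109 (J = 7*(121 + 391/(-109)) = 7*(121 + 391*(-1/109)) = 7*(121 - 391/109) = 7*(12798/109) = 89586/109 ≈ 821.89)
1/(-663421 + J) = 1/(-663421 + 89586/109) = 1/(-72223303/109) = -109/72223303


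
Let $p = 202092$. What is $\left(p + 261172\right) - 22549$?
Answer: $440715$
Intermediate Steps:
$\left(p + 261172\right) - 22549 = \left(202092 + 261172\right) - 22549 = 463264 - 22549 = 440715$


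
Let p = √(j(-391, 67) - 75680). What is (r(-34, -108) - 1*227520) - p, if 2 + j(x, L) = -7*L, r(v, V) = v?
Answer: -227554 - I*√76151 ≈ -2.2755e+5 - 275.95*I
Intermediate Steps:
j(x, L) = -2 - 7*L
p = I*√76151 (p = √((-2 - 7*67) - 75680) = √((-2 - 469) - 75680) = √(-471 - 75680) = √(-76151) = I*√76151 ≈ 275.95*I)
(r(-34, -108) - 1*227520) - p = (-34 - 1*227520) - I*√76151 = (-34 - 227520) - I*√76151 = -227554 - I*√76151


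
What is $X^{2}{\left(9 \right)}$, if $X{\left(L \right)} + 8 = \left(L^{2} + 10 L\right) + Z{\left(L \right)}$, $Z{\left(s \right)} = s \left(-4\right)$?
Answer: $16129$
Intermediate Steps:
$Z{\left(s \right)} = - 4 s$
$X{\left(L \right)} = -8 + L^{2} + 6 L$ ($X{\left(L \right)} = -8 - \left(- L^{2} - 6 L\right) = -8 + \left(L^{2} + 6 L\right) = -8 + L^{2} + 6 L$)
$X^{2}{\left(9 \right)} = \left(-8 + 9^{2} + 6 \cdot 9\right)^{2} = \left(-8 + 81 + 54\right)^{2} = 127^{2} = 16129$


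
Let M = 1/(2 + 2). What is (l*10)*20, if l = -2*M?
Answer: -100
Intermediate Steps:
M = ¼ (M = 1/4 = ¼ ≈ 0.25000)
l = -½ (l = -2*¼ = -½ ≈ -0.50000)
(l*10)*20 = -½*10*20 = -5*20 = -100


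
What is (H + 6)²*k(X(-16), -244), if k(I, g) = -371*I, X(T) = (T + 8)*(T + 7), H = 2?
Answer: -1709568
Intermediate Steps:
X(T) = (7 + T)*(8 + T) (X(T) = (8 + T)*(7 + T) = (7 + T)*(8 + T))
(H + 6)²*k(X(-16), -244) = (2 + 6)²*(-371*(56 + (-16)² + 15*(-16))) = 8²*(-371*(56 + 256 - 240)) = 64*(-371*72) = 64*(-26712) = -1709568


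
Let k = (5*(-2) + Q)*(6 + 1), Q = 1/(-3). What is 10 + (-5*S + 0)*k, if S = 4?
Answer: 4370/3 ≈ 1456.7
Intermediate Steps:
Q = -⅓ ≈ -0.33333
k = -217/3 (k = (5*(-2) - ⅓)*(6 + 1) = (-10 - ⅓)*7 = -31/3*7 = -217/3 ≈ -72.333)
10 + (-5*S + 0)*k = 10 + (-5*4 + 0)*(-217/3) = 10 + (-20 + 0)*(-217/3) = 10 - 20*(-217/3) = 10 + 4340/3 = 4370/3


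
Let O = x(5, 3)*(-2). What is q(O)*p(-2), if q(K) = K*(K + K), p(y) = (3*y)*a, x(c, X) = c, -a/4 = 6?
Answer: 28800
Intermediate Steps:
a = -24 (a = -4*6 = -24)
p(y) = -72*y (p(y) = (3*y)*(-24) = -72*y)
O = -10 (O = 5*(-2) = -10)
q(K) = 2*K² (q(K) = K*(2*K) = 2*K²)
q(O)*p(-2) = (2*(-10)²)*(-72*(-2)) = (2*100)*144 = 200*144 = 28800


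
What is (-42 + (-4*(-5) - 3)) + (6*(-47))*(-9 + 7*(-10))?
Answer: 22253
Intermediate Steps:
(-42 + (-4*(-5) - 3)) + (6*(-47))*(-9 + 7*(-10)) = (-42 + (20 - 3)) - 282*(-9 - 70) = (-42 + 17) - 282*(-79) = -25 + 22278 = 22253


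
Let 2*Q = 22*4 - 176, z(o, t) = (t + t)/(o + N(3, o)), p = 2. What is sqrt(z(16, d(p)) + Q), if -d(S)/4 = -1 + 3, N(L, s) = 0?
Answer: 3*I*sqrt(5) ≈ 6.7082*I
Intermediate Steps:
d(S) = -8 (d(S) = -4*(-1 + 3) = -4*2 = -8)
z(o, t) = 2*t/o (z(o, t) = (t + t)/(o + 0) = (2*t)/o = 2*t/o)
Q = -44 (Q = (22*4 - 176)/2 = (88 - 176)/2 = (1/2)*(-88) = -44)
sqrt(z(16, d(p)) + Q) = sqrt(2*(-8)/16 - 44) = sqrt(2*(-8)*(1/16) - 44) = sqrt(-1 - 44) = sqrt(-45) = 3*I*sqrt(5)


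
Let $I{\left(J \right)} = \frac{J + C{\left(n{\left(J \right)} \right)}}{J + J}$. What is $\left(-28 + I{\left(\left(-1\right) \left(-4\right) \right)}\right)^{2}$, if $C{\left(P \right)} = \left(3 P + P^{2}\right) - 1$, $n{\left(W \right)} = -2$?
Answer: $\frac{49729}{64} \approx 777.02$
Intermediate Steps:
$C{\left(P \right)} = -1 + P^{2} + 3 P$ ($C{\left(P \right)} = \left(P^{2} + 3 P\right) - 1 = -1 + P^{2} + 3 P$)
$I{\left(J \right)} = \frac{-3 + J}{2 J}$ ($I{\left(J \right)} = \frac{J + \left(-1 + \left(-2\right)^{2} + 3 \left(-2\right)\right)}{J + J} = \frac{J - 3}{2 J} = \left(J - 3\right) \frac{1}{2 J} = \left(-3 + J\right) \frac{1}{2 J} = \frac{-3 + J}{2 J}$)
$\left(-28 + I{\left(\left(-1\right) \left(-4\right) \right)}\right)^{2} = \left(-28 + \frac{-3 - -4}{2 \left(\left(-1\right) \left(-4\right)\right)}\right)^{2} = \left(-28 + \frac{-3 + 4}{2 \cdot 4}\right)^{2} = \left(-28 + \frac{1}{2} \cdot \frac{1}{4} \cdot 1\right)^{2} = \left(-28 + \frac{1}{8}\right)^{2} = \left(- \frac{223}{8}\right)^{2} = \frac{49729}{64}$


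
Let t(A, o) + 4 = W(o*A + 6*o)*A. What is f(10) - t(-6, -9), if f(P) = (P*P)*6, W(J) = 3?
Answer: 622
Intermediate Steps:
t(A, o) = -4 + 3*A
f(P) = 6*P² (f(P) = P²*6 = 6*P²)
f(10) - t(-6, -9) = 6*10² - (-4 + 3*(-6)) = 6*100 - (-4 - 18) = 600 - 1*(-22) = 600 + 22 = 622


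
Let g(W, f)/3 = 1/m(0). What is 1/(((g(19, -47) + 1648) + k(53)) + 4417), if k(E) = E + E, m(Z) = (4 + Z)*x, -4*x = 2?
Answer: 2/12339 ≈ 0.00016209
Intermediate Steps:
x = -1/2 (x = -1/4*2 = -1/2 ≈ -0.50000)
m(Z) = -2 - Z/2 (m(Z) = (4 + Z)*(-1/2) = -2 - Z/2)
k(E) = 2*E
g(W, f) = -3/2 (g(W, f) = 3/(-2 - 1/2*0) = 3/(-2 + 0) = 3/(-2) = 3*(-1/2) = -3/2)
1/(((g(19, -47) + 1648) + k(53)) + 4417) = 1/(((-3/2 + 1648) + 2*53) + 4417) = 1/((3293/2 + 106) + 4417) = 1/(3505/2 + 4417) = 1/(12339/2) = 2/12339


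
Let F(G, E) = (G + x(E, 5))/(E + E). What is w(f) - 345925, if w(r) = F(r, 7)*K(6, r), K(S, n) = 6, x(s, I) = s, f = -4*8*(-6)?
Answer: -2420878/7 ≈ -3.4584e+5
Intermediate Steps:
f = 192 (f = -32*(-6) = 192)
F(G, E) = (E + G)/(2*E) (F(G, E) = (G + E)/(E + E) = (E + G)/((2*E)) = (E + G)*(1/(2*E)) = (E + G)/(2*E))
w(r) = 3 + 3*r/7 (w(r) = ((1/2)*(7 + r)/7)*6 = ((1/2)*(1/7)*(7 + r))*6 = (1/2 + r/14)*6 = 3 + 3*r/7)
w(f) - 345925 = (3 + (3/7)*192) - 345925 = (3 + 576/7) - 345925 = 597/7 - 345925 = -2420878/7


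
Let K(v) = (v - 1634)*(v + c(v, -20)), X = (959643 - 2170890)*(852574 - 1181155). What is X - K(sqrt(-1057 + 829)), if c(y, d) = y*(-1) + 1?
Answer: 397992752141 - 2*I*sqrt(57) ≈ 3.9799e+11 - 15.1*I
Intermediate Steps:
c(y, d) = 1 - y (c(y, d) = -y + 1 = 1 - y)
X = 397992750507 (X = -1211247*(-328581) = 397992750507)
K(v) = -1634 + v (K(v) = (v - 1634)*(v + (1 - v)) = (-1634 + v)*1 = -1634 + v)
X - K(sqrt(-1057 + 829)) = 397992750507 - (-1634 + sqrt(-1057 + 829)) = 397992750507 - (-1634 + sqrt(-228)) = 397992750507 - (-1634 + 2*I*sqrt(57)) = 397992750507 + (1634 - 2*I*sqrt(57)) = 397992752141 - 2*I*sqrt(57)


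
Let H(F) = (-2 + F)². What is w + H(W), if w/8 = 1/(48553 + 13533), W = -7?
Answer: 2514487/31043 ≈ 81.000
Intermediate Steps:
w = 4/31043 (w = 8/(48553 + 13533) = 8/62086 = 8*(1/62086) = 4/31043 ≈ 0.00012885)
w + H(W) = 4/31043 + (-2 - 7)² = 4/31043 + (-9)² = 4/31043 + 81 = 2514487/31043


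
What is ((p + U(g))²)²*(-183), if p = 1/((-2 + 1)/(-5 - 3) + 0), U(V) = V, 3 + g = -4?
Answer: -183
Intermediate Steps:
g = -7 (g = -3 - 4 = -7)
p = 8 (p = 1/(-1/(-8) + 0) = 1/(-1*(-⅛) + 0) = 1/(⅛ + 0) = 1/(⅛) = 8)
((p + U(g))²)²*(-183) = ((8 - 7)²)²*(-183) = (1²)²*(-183) = 1²*(-183) = 1*(-183) = -183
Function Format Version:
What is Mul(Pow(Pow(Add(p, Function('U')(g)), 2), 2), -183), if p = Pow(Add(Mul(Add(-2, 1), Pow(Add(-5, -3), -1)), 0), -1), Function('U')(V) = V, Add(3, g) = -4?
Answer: -183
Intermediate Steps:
g = -7 (g = Add(-3, -4) = -7)
p = 8 (p = Pow(Add(Mul(-1, Pow(-8, -1)), 0), -1) = Pow(Add(Mul(-1, Rational(-1, 8)), 0), -1) = Pow(Add(Rational(1, 8), 0), -1) = Pow(Rational(1, 8), -1) = 8)
Mul(Pow(Pow(Add(p, Function('U')(g)), 2), 2), -183) = Mul(Pow(Pow(Add(8, -7), 2), 2), -183) = Mul(Pow(Pow(1, 2), 2), -183) = Mul(Pow(1, 2), -183) = Mul(1, -183) = -183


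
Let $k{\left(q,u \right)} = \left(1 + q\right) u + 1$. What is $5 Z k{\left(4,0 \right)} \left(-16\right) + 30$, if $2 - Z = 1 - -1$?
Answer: $30$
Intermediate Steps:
$k{\left(q,u \right)} = 1 + u \left(1 + q\right)$ ($k{\left(q,u \right)} = u \left(1 + q\right) + 1 = 1 + u \left(1 + q\right)$)
$Z = 0$ ($Z = 2 - \left(1 - -1\right) = 2 - \left(1 + 1\right) = 2 - 2 = 0$)
$5 Z k{\left(4,0 \right)} \left(-16\right) + 30 = 5 \cdot 0 \left(1 + 0 + 4 \cdot 0\right) \left(-16\right) + 30 = 0 \left(1 + 0 + 0\right) \left(-16\right) + 30 = 0 \cdot 1 \left(-16\right) + 30 = 0 \left(-16\right) + 30 = 0 + 30 = 30$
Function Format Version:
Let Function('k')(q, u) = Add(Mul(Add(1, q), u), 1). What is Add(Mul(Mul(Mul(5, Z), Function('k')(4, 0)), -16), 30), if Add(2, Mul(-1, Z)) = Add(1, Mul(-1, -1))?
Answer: 30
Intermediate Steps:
Function('k')(q, u) = Add(1, Mul(u, Add(1, q))) (Function('k')(q, u) = Add(Mul(u, Add(1, q)), 1) = Add(1, Mul(u, Add(1, q))))
Z = 0 (Z = Add(2, Mul(-1, Add(1, Mul(-1, -1)))) = Add(2, Mul(-1, Add(1, 1))) = Add(2, Mul(-1, 2)) = Add(2, -2) = 0)
Add(Mul(Mul(Mul(5, Z), Function('k')(4, 0)), -16), 30) = Add(Mul(Mul(Mul(5, 0), Add(1, 0, Mul(4, 0))), -16), 30) = Add(Mul(Mul(0, Add(1, 0, 0)), -16), 30) = Add(Mul(Mul(0, 1), -16), 30) = Add(Mul(0, -16), 30) = Add(0, 30) = 30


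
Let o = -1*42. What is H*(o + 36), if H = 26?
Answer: -156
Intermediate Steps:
o = -42
H*(o + 36) = 26*(-42 + 36) = 26*(-6) = -156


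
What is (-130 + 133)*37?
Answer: 111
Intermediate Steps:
(-130 + 133)*37 = 3*37 = 111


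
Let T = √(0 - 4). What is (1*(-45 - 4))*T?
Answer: -98*I ≈ -98.0*I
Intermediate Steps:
T = 2*I (T = √(-4) = 2*I ≈ 2.0*I)
(1*(-45 - 4))*T = (1*(-45 - 4))*(2*I) = (1*(-49))*(2*I) = -98*I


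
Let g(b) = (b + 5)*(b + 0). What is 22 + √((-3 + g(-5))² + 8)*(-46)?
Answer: 22 - 46*√17 ≈ -167.66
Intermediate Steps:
g(b) = b*(5 + b) (g(b) = (5 + b)*b = b*(5 + b))
22 + √((-3 + g(-5))² + 8)*(-46) = 22 + √((-3 - 5*(5 - 5))² + 8)*(-46) = 22 + √((-3 - 5*0)² + 8)*(-46) = 22 + √((-3 + 0)² + 8)*(-46) = 22 + √((-3)² + 8)*(-46) = 22 + √(9 + 8)*(-46) = 22 + √17*(-46) = 22 - 46*√17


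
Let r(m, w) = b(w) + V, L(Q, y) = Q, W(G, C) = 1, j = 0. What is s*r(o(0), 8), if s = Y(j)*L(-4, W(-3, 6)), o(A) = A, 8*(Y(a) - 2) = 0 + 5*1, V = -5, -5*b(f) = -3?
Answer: 231/5 ≈ 46.200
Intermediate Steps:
b(f) = ⅗ (b(f) = -⅕*(-3) = ⅗)
Y(a) = 21/8 (Y(a) = 2 + (0 + 5*1)/8 = 2 + (0 + 5)/8 = 2 + (⅛)*5 = 2 + 5/8 = 21/8)
r(m, w) = -22/5 (r(m, w) = ⅗ - 5 = -22/5)
s = -21/2 (s = (21/8)*(-4) = -21/2 ≈ -10.500)
s*r(o(0), 8) = -21/2*(-22/5) = 231/5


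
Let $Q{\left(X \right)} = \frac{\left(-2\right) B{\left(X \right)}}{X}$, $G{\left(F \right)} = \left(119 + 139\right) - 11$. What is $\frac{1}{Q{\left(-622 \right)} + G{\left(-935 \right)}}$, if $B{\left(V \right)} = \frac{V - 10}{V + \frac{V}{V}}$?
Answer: $\frac{193131}{47703989} \approx 0.0040485$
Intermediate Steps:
$G{\left(F \right)} = 247$ ($G{\left(F \right)} = 258 - 11 = 247$)
$B{\left(V \right)} = \frac{-10 + V}{1 + V}$ ($B{\left(V \right)} = \frac{-10 + V}{V + 1} = \frac{-10 + V}{1 + V}$)
$Q{\left(X \right)} = - \frac{2 \left(-10 + X\right)}{X \left(1 + X\right)}$ ($Q{\left(X \right)} = \frac{\left(-2\right) \frac{-10 + X}{1 + X}}{X} = \frac{\left(-2\right) \frac{1}{1 + X} \left(-10 + X\right)}{X} = - \frac{2 \left(-10 + X\right)}{X \left(1 + X\right)}$)
$\frac{1}{Q{\left(-622 \right)} + G{\left(-935 \right)}} = \frac{1}{\frac{2 \left(10 - -622\right)}{\left(-622\right) \left(1 - 622\right)} + 247} = \frac{1}{2 \left(- \frac{1}{622}\right) \frac{1}{-621} \left(10 + 622\right) + 247} = \frac{1}{2 \left(- \frac{1}{622}\right) \left(- \frac{1}{621}\right) 632 + 247} = \frac{1}{\frac{632}{193131} + 247} = \frac{1}{\frac{47703989}{193131}} = \frac{193131}{47703989}$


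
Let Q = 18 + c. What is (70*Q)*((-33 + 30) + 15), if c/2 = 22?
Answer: 52080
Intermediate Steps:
c = 44 (c = 2*22 = 44)
Q = 62 (Q = 18 + 44 = 62)
(70*Q)*((-33 + 30) + 15) = (70*62)*((-33 + 30) + 15) = 4340*(-3 + 15) = 4340*12 = 52080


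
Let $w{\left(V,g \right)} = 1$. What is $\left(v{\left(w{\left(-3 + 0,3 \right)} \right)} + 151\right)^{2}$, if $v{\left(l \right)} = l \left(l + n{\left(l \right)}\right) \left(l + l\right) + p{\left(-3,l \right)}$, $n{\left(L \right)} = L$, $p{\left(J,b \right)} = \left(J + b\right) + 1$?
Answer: $23716$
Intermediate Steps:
$p{\left(J,b \right)} = 1 + J + b$
$v{\left(l \right)} = -2 + l + 4 l^{3}$ ($v{\left(l \right)} = l \left(l + l\right) \left(l + l\right) + \left(1 - 3 + l\right) = l 2 l 2 l + \left(-2 + l\right) = l 4 l^{2} + \left(-2 + l\right) = 4 l^{3} + \left(-2 + l\right) = -2 + l + 4 l^{3}$)
$\left(v{\left(w{\left(-3 + 0,3 \right)} \right)} + 151\right)^{2} = \left(\left(-2 + 1 + 4 \cdot 1^{3}\right) + 151\right)^{2} = \left(\left(-2 + 1 + 4 \cdot 1\right) + 151\right)^{2} = \left(\left(-2 + 1 + 4\right) + 151\right)^{2} = \left(3 + 151\right)^{2} = 154^{2} = 23716$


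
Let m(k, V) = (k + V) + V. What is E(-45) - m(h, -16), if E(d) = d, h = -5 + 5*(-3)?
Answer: 7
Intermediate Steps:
h = -20 (h = -5 - 15 = -20)
m(k, V) = k + 2*V (m(k, V) = (V + k) + V = k + 2*V)
E(-45) - m(h, -16) = -45 - (-20 + 2*(-16)) = -45 - (-20 - 32) = -45 - 1*(-52) = -45 + 52 = 7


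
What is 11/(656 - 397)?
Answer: 11/259 ≈ 0.042471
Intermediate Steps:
11/(656 - 397) = 11/259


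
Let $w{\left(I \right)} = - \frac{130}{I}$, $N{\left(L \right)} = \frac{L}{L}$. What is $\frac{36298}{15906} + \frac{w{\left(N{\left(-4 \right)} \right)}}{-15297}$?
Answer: $\frac{30962127}{13517449} \approx 2.2905$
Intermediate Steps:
$N{\left(L \right)} = 1$
$\frac{36298}{15906} + \frac{w{\left(N{\left(-4 \right)} \right)}}{-15297} = \frac{36298}{15906} + \frac{\left(-130\right) 1^{-1}}{-15297} = 36298 \cdot \frac{1}{15906} + \left(-130\right) 1 \left(- \frac{1}{15297}\right) = \frac{18149}{7953} - - \frac{130}{15297} = \frac{18149}{7953} + \frac{130}{15297} = \frac{30962127}{13517449}$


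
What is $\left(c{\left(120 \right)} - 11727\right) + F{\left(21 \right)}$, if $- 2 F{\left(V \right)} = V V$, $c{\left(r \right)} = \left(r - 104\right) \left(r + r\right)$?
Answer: $- \frac{16215}{2} \approx -8107.5$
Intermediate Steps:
$c{\left(r \right)} = 2 r \left(-104 + r\right)$ ($c{\left(r \right)} = \left(-104 + r\right) 2 r = 2 r \left(-104 + r\right)$)
$F{\left(V \right)} = - \frac{V^{2}}{2}$ ($F{\left(V \right)} = - \frac{V V}{2} = - \frac{V^{2}}{2}$)
$\left(c{\left(120 \right)} - 11727\right) + F{\left(21 \right)} = \left(2 \cdot 120 \left(-104 + 120\right) - 11727\right) - \frac{21^{2}}{2} = \left(2 \cdot 120 \cdot 16 - 11727\right) - \frac{441}{2} = \left(3840 - 11727\right) - \frac{441}{2} = -7887 - \frac{441}{2} = - \frac{16215}{2}$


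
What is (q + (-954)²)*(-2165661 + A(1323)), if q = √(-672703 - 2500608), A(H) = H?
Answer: -1969798643208 - 2164338*I*√3173311 ≈ -1.9698e+12 - 3.8555e+9*I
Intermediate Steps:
q = I*√3173311 (q = √(-3173311) = I*√3173311 ≈ 1781.4*I)
(q + (-954)²)*(-2165661 + A(1323)) = (I*√3173311 + (-954)²)*(-2165661 + 1323) = (I*√3173311 + 910116)*(-2164338) = (910116 + I*√3173311)*(-2164338) = -1969798643208 - 2164338*I*√3173311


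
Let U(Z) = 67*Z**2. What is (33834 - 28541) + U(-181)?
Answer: 2200280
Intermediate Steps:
(33834 - 28541) + U(-181) = (33834 - 28541) + 67*(-181)**2 = 5293 + 67*32761 = 5293 + 2194987 = 2200280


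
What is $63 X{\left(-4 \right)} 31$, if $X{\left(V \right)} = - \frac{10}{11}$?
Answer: $- \frac{19530}{11} \approx -1775.5$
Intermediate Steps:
$X{\left(V \right)} = - \frac{10}{11}$ ($X{\left(V \right)} = \left(-10\right) \frac{1}{11} = - \frac{10}{11}$)
$63 X{\left(-4 \right)} 31 = 63 \left(- \frac{10}{11}\right) 31 = \left(- \frac{630}{11}\right) 31 = - \frac{19530}{11}$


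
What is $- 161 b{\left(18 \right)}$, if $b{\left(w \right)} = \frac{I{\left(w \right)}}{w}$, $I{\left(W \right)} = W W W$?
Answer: $-52164$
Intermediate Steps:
$I{\left(W \right)} = W^{3}$ ($I{\left(W \right)} = W^{2} W = W^{3}$)
$b{\left(w \right)} = w^{2}$ ($b{\left(w \right)} = \frac{w^{3}}{w} = w^{2}$)
$- 161 b{\left(18 \right)} = - 161 \cdot 18^{2} = \left(-161\right) 324 = -52164$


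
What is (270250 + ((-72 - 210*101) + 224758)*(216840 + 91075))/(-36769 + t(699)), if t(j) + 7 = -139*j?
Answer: -62653582790/133937 ≈ -4.6778e+5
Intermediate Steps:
t(j) = -7 - 139*j
(270250 + ((-72 - 210*101) + 224758)*(216840 + 91075))/(-36769 + t(699)) = (270250 + ((-72 - 210*101) + 224758)*(216840 + 91075))/(-36769 + (-7 - 139*699)) = (270250 + ((-72 - 21210) + 224758)*307915)/(-36769 + (-7 - 97161)) = (270250 + (-21282 + 224758)*307915)/(-36769 - 97168) = (270250 + 203476*307915)/(-133937) = (270250 + 62653312540)*(-1/133937) = 62653582790*(-1/133937) = -62653582790/133937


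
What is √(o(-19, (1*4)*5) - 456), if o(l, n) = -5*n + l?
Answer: 5*I*√23 ≈ 23.979*I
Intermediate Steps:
o(l, n) = l - 5*n
√(o(-19, (1*4)*5) - 456) = √((-19 - 5*1*4*5) - 456) = √((-19 - 20*5) - 456) = √((-19 - 5*20) - 456) = √((-19 - 100) - 456) = √(-119 - 456) = √(-575) = 5*I*√23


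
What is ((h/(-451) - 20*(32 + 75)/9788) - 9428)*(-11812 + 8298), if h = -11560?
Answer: 36463606014234/1103597 ≈ 3.3041e+7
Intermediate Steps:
((h/(-451) - 20*(32 + 75)/9788) - 9428)*(-11812 + 8298) = ((-11560/(-451) - 20*(32 + 75)/9788) - 9428)*(-11812 + 8298) = ((-11560*(-1/451) - 20*107*(1/9788)) - 9428)*(-3514) = ((11560/451 - 2140*1/9788) - 9428)*(-3514) = ((11560/451 - 535/2447) - 9428)*(-3514) = (28046035/1103597 - 9428)*(-3514) = -10376666481/1103597*(-3514) = 36463606014234/1103597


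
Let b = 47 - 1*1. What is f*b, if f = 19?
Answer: 874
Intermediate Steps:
b = 46 (b = 47 - 1 = 46)
f*b = 19*46 = 874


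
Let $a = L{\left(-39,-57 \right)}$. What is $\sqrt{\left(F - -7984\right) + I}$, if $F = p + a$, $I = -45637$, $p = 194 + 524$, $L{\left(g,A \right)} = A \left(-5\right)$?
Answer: $5 i \sqrt{1466} \approx 191.44 i$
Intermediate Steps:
$L{\left(g,A \right)} = - 5 A$
$p = 718$
$a = 285$ ($a = \left(-5\right) \left(-57\right) = 285$)
$F = 1003$ ($F = 718 + 285 = 1003$)
$\sqrt{\left(F - -7984\right) + I} = \sqrt{\left(1003 - -7984\right) - 45637} = \sqrt{\left(1003 + 7984\right) - 45637} = \sqrt{8987 - 45637} = \sqrt{-36650} = 5 i \sqrt{1466}$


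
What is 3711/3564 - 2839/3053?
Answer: 403829/3626964 ≈ 0.11134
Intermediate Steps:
3711/3564 - 2839/3053 = 3711*(1/3564) - 2839*1/3053 = 1237/1188 - 2839/3053 = 403829/3626964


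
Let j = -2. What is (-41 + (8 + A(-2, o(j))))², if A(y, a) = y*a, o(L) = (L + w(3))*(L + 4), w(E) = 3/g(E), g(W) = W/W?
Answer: 1369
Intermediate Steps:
g(W) = 1
w(E) = 3 (w(E) = 3/1 = 3*1 = 3)
o(L) = (3 + L)*(4 + L) (o(L) = (L + 3)*(L + 4) = (3 + L)*(4 + L))
A(y, a) = a*y
(-41 + (8 + A(-2, o(j))))² = (-41 + (8 + (12 + (-2)² + 7*(-2))*(-2)))² = (-41 + (8 + (12 + 4 - 14)*(-2)))² = (-41 + (8 + 2*(-2)))² = (-41 + (8 - 4))² = (-41 + 4)² = (-37)² = 1369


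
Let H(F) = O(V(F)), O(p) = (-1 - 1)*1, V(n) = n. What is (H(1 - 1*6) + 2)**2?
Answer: 0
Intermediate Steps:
O(p) = -2 (O(p) = -2*1 = -2)
H(F) = -2
(H(1 - 1*6) + 2)**2 = (-2 + 2)**2 = 0**2 = 0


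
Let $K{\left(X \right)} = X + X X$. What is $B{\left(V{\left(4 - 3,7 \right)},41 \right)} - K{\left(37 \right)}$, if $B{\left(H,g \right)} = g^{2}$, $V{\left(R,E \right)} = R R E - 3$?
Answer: $275$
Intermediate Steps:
$V{\left(R,E \right)} = -3 + E R^{2}$ ($V{\left(R,E \right)} = R^{2} E - 3 = E R^{2} - 3 = -3 + E R^{2}$)
$K{\left(X \right)} = X + X^{2}$
$B{\left(V{\left(4 - 3,7 \right)},41 \right)} - K{\left(37 \right)} = 41^{2} - 37 \left(1 + 37\right) = 1681 - 37 \cdot 38 = 1681 - 1406 = 275$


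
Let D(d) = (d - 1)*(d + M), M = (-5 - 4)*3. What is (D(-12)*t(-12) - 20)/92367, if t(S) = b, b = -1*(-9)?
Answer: 413/8397 ≈ 0.049184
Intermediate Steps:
M = -27 (M = -9*3 = -27)
b = 9
t(S) = 9
D(d) = (-1 + d)*(-27 + d) (D(d) = (d - 1)*(d - 27) = (-1 + d)*(-27 + d))
(D(-12)*t(-12) - 20)/92367 = ((27 + (-12)² - 28*(-12))*9 - 20)/92367 = ((27 + 144 + 336)*9 - 20)*(1/92367) = (507*9 - 20)*(1/92367) = (4563 - 20)*(1/92367) = 4543*(1/92367) = 413/8397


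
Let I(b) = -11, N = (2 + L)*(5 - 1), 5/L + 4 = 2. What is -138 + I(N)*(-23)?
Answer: 115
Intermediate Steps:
L = -5/2 (L = 5/(-4 + 2) = 5/(-2) = 5*(-½) = -5/2 ≈ -2.5000)
N = -2 (N = (2 - 5/2)*(5 - 1) = -½*4 = -2)
-138 + I(N)*(-23) = -138 - 11*(-23) = -138 + 253 = 115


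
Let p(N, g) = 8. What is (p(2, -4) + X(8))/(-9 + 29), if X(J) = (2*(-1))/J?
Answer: 31/80 ≈ 0.38750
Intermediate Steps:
X(J) = -2/J
(p(2, -4) + X(8))/(-9 + 29) = (8 - 2/8)/(-9 + 29) = (8 - 2*⅛)/20 = (8 - ¼)/20 = (1/20)*(31/4) = 31/80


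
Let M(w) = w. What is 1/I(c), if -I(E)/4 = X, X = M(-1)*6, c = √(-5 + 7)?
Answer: 1/24 ≈ 0.041667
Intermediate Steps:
c = √2 ≈ 1.4142
X = -6 (X = -1*6 = -6)
I(E) = 24 (I(E) = -4*(-6) = 24)
1/I(c) = 1/24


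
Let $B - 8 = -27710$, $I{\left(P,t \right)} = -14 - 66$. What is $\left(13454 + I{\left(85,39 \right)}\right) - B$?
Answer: $41076$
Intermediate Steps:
$I{\left(P,t \right)} = -80$ ($I{\left(P,t \right)} = -14 - 66 = -80$)
$B = -27702$ ($B = 8 - 27710 = -27702$)
$\left(13454 + I{\left(85,39 \right)}\right) - B = \left(13454 - 80\right) - -27702 = 13374 + 27702 = 41076$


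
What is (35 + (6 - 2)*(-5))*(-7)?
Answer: -105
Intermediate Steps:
(35 + (6 - 2)*(-5))*(-7) = (35 + 4*(-5))*(-7) = (35 - 20)*(-7) = 15*(-7) = -105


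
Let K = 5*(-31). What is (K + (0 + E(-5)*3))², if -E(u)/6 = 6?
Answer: 69169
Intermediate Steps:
E(u) = -36 (E(u) = -6*6 = -36)
K = -155
(K + (0 + E(-5)*3))² = (-155 + (0 - 36*3))² = (-155 + (0 - 108))² = (-155 - 108)² = (-263)² = 69169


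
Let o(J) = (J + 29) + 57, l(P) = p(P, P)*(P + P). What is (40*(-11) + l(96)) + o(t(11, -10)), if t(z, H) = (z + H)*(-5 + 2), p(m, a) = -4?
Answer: -1125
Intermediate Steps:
t(z, H) = -3*H - 3*z (t(z, H) = (H + z)*(-3) = -3*H - 3*z)
l(P) = -8*P (l(P) = -4*(P + P) = -8*P)
o(J) = 86 + J (o(J) = (29 + J) + 57 = 86 + J)
(40*(-11) + l(96)) + o(t(11, -10)) = (40*(-11) - 8*96) + (86 + (-3*(-10) - 3*11)) = (-440 - 768) + (86 + (30 - 33)) = -1208 + (86 - 3) = -1208 + 83 = -1125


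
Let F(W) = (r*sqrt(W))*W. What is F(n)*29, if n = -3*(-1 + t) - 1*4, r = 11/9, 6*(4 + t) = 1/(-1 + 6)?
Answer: 34771*sqrt(1090)/900 ≈ 1275.5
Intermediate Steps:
t = -119/30 (t = -4 + 1/(6*(-1 + 6)) = -4 + (1/6)/5 = -4 + (1/6)*(1/5) = -4 + 1/30 = -119/30 ≈ -3.9667)
r = 11/9 (r = 11*(1/9) = 11/9 ≈ 1.2222)
n = 109/10 (n = -3*(-1 - 119/30) - 1*4 = -3*(-149/30) - 4 = 149/10 - 4 = 109/10 ≈ 10.900)
F(W) = 11*W**(3/2)/9 (F(W) = (11*sqrt(W)/9)*W = 11*W**(3/2)/9)
F(n)*29 = (11*(109/10)**(3/2)/9)*29 = (11*(109*sqrt(1090)/100)/9)*29 = (1199*sqrt(1090)/900)*29 = 34771*sqrt(1090)/900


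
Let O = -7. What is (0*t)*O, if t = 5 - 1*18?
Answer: 0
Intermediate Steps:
t = -13 (t = 5 - 18 = -13)
(0*t)*O = (0*(-13))*(-7) = 0*(-7) = 0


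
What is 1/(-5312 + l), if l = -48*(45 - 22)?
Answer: -1/6416 ≈ -0.00015586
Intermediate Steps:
l = -1104 (l = -48*23 = -1104)
1/(-5312 + l) = 1/(-5312 - 1104) = 1/(-6416) = -1/6416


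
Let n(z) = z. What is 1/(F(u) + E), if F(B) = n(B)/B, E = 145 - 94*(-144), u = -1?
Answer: 1/13682 ≈ 7.3089e-5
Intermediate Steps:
E = 13681 (E = 145 + 13536 = 13681)
F(B) = 1 (F(B) = B/B = 1)
1/(F(u) + E) = 1/(1 + 13681) = 1/13682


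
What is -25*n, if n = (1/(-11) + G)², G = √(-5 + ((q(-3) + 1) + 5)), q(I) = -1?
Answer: -25/121 ≈ -0.20661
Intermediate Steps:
G = 0 (G = √(-5 + ((-1 + 1) + 5)) = √(-5 + (0 + 5)) = √(-5 + 5) = √0 = 0)
n = 1/121 (n = (1/(-11) + 0)² = (-1/11 + 0)² = (-1/11)² = 1/121 ≈ 0.0082645)
-25*n = -25*1/121 = -25/121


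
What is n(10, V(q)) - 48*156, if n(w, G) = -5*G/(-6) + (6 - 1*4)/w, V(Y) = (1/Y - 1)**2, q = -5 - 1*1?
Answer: -8085599/1080 ≈ -7486.7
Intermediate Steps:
q = -6 (q = -5 - 1 = -6)
V(Y) = (-1 + 1/Y)**2 (V(Y) = (1/Y - 1)**2 = (-1 + 1/Y)**2)
n(w, G) = 2/w + 5*G/6 (n(w, G) = -5*G*(-1/6) + (6 - 4)/w = 5*G/6 + 2/w = 2/w + 5*G/6)
n(10, V(q)) - 48*156 = (2/10 + 5*((-1 - 6)**2/(-6)**2)/6) - 48*156 = (2*(1/10) + 5*((1/36)*(-7)**2)/6) - 7488 = (1/5 + 5*((1/36)*49)/6) - 7488 = (1/5 + (5/6)*(49/36)) - 7488 = (1/5 + 245/216) - 7488 = 1441/1080 - 7488 = -8085599/1080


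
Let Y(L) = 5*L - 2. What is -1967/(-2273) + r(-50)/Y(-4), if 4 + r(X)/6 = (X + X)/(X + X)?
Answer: 42094/25003 ≈ 1.6836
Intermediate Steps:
Y(L) = -2 + 5*L
r(X) = -18 (r(X) = -24 + 6*((X + X)/(X + X)) = -24 + 6*((2*X)/((2*X))) = -24 + 6*((2*X)*(1/(2*X))) = -24 + 6*1 = -24 + 6 = -18)
-1967/(-2273) + r(-50)/Y(-4) = -1967/(-2273) - 18/(-2 + 5*(-4)) = -1967*(-1/2273) - 18/(-2 - 20) = 1967/2273 - 18/(-22) = 1967/2273 - 18*(-1/22) = 1967/2273 + 9/11 = 42094/25003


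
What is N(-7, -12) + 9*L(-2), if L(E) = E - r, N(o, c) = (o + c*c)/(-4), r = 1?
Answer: -245/4 ≈ -61.250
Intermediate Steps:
N(o, c) = -o/4 - c²/4 (N(o, c) = (o + c²)*(-¼) = -o/4 - c²/4)
L(E) = -1 + E (L(E) = E - 1*1 = E - 1 = -1 + E)
N(-7, -12) + 9*L(-2) = (-¼*(-7) - ¼*(-12)²) + 9*(-1 - 2) = (7/4 - ¼*144) + 9*(-3) = (7/4 - 36) - 27 = -137/4 - 27 = -245/4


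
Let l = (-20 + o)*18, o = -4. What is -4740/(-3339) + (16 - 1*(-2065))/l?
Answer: -544531/160272 ≈ -3.3975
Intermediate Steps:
l = -432 (l = (-20 - 4)*18 = -24*18 = -432)
-4740/(-3339) + (16 - 1*(-2065))/l = -4740/(-3339) + (16 - 1*(-2065))/(-432) = -4740*(-1/3339) + (16 + 2065)*(-1/432) = 1580/1113 + 2081*(-1/432) = 1580/1113 - 2081/432 = -544531/160272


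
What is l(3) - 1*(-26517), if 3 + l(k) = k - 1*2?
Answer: 26515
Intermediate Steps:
l(k) = -5 + k (l(k) = -3 + (k - 1*2) = -3 + (k - 2) = -3 + (-2 + k) = -5 + k)
l(3) - 1*(-26517) = (-5 + 3) - 1*(-26517) = -2 + 26517 = 26515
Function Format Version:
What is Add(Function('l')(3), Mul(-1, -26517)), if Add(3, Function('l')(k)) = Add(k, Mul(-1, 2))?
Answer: 26515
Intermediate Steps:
Function('l')(k) = Add(-5, k) (Function('l')(k) = Add(-3, Add(k, Mul(-1, 2))) = Add(-3, Add(k, -2)) = Add(-3, Add(-2, k)) = Add(-5, k))
Add(Function('l')(3), Mul(-1, -26517)) = Add(Add(-5, 3), Mul(-1, -26517)) = Add(-2, 26517) = 26515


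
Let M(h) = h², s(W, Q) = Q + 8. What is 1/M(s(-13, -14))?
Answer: 1/36 ≈ 0.027778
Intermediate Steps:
s(W, Q) = 8 + Q
1/M(s(-13, -14)) = 1/((8 - 14)²) = 1/((-6)²) = 1/36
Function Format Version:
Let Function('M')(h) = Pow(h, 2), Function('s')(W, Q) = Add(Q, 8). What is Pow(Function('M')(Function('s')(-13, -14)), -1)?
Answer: Rational(1, 36) ≈ 0.027778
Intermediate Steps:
Function('s')(W, Q) = Add(8, Q)
Pow(Function('M')(Function('s')(-13, -14)), -1) = Pow(Pow(Add(8, -14), 2), -1) = Pow(Pow(-6, 2), -1) = Pow(36, -1) = Rational(1, 36)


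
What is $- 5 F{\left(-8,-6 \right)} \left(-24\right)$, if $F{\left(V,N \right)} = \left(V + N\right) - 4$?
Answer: $-2160$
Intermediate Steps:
$F{\left(V,N \right)} = -4 + N + V$ ($F{\left(V,N \right)} = \left(N + V\right) - 4 = -4 + N + V$)
$- 5 F{\left(-8,-6 \right)} \left(-24\right) = - 5 \left(-4 - 6 - 8\right) \left(-24\right) = \left(-5\right) \left(-18\right) \left(-24\right) = 90 \left(-24\right) = -2160$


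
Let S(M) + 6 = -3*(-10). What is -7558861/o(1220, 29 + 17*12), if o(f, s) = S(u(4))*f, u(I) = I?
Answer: -7558861/29280 ≈ -258.16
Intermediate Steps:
S(M) = 24 (S(M) = -6 - 3*(-10) = -6 + 30 = 24)
o(f, s) = 24*f
-7558861/o(1220, 29 + 17*12) = -7558861/(24*1220) = -7558861/29280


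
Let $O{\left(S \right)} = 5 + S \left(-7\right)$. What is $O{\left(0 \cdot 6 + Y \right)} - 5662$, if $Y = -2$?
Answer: $-5643$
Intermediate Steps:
$O{\left(S \right)} = 5 - 7 S$
$O{\left(0 \cdot 6 + Y \right)} - 5662 = \left(5 - 7 \left(0 \cdot 6 - 2\right)\right) - 5662 = \left(5 - 7 \left(0 - 2\right)\right) - 5662 = \left(5 - -14\right) - 5662 = \left(5 + 14\right) - 5662 = 19 - 5662 = -5643$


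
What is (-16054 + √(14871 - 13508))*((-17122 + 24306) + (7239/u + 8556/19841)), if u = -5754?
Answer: -2194228026566809/19027519 + 273355927067*√1363/38055038 ≈ -1.1505e+8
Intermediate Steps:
(-16054 + √(14871 - 13508))*((-17122 + 24306) + (7239/u + 8556/19841)) = (-16054 + √(14871 - 13508))*((-17122 + 24306) + (7239/(-5754) + 8556/19841)) = (-16054 + √1363)*(7184 + (7239*(-1/5754) + 8556*(1/19841))) = (-16054 + √1363)*(7184 + (-2413/1918 + 8556/19841)) = (-16054 + √1363)*(7184 - 31465925/38055038) = (-16054 + √1363)*(273355927067/38055038) = -2194228026566809/19027519 + 273355927067*√1363/38055038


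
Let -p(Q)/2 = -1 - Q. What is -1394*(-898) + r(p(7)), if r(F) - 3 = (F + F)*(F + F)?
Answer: 1252839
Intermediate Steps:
p(Q) = 2 + 2*Q (p(Q) = -2*(-1 - Q) = 2 + 2*Q)
r(F) = 3 + 4*F**2 (r(F) = 3 + (F + F)*(F + F) = 3 + (2*F)*(2*F) = 3 + 4*F**2)
-1394*(-898) + r(p(7)) = -1394*(-898) + (3 + 4*(2 + 2*7)**2) = 1251812 + (3 + 4*(2 + 14)**2) = 1251812 + (3 + 4*16**2) = 1251812 + (3 + 4*256) = 1251812 + (3 + 1024) = 1251812 + 1027 = 1252839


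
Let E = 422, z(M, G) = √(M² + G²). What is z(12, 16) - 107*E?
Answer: -45134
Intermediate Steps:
z(M, G) = √(G² + M²)
z(12, 16) - 107*E = √(16² + 12²) - 107*422 = √(256 + 144) - 45154 = √400 - 45154 = 20 - 45154 = -45134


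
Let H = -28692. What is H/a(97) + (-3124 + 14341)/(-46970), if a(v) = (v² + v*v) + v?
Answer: -103988853/59229170 ≈ -1.7557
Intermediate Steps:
a(v) = v + 2*v² (a(v) = (v² + v²) + v = 2*v² + v = v + 2*v²)
H/a(97) + (-3124 + 14341)/(-46970) = -28692*1/(97*(1 + 2*97)) + (-3124 + 14341)/(-46970) = -28692*1/(97*(1 + 194)) + 11217*(-1/46970) = -28692/(97*195) - 11217/46970 = -28692/18915 - 11217/46970 = -28692*1/18915 - 11217/46970 = -9564/6305 - 11217/46970 = -103988853/59229170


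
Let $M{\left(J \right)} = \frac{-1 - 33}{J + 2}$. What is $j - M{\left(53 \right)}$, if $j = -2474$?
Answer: $- \frac{136036}{55} \approx -2473.4$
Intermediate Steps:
$M{\left(J \right)} = - \frac{34}{2 + J}$
$j - M{\left(53 \right)} = -2474 - - \frac{34}{2 + 53} = -2474 - - \frac{34}{55} = -2474 + \frac{34}{55} = - \frac{136036}{55}$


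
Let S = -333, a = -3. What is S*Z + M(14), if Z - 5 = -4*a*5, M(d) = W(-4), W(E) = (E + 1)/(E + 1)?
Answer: -21644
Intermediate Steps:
W(E) = 1 (W(E) = (1 + E)/(1 + E) = 1)
M(d) = 1
Z = 65 (Z = 5 - 4*(-3)*5 = 5 + 12*5 = 5 + 60 = 65)
S*Z + M(14) = -333*65 + 1 = -21645 + 1 = -21644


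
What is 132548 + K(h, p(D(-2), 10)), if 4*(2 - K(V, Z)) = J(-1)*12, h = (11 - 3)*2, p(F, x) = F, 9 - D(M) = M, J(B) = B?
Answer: 132553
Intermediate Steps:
D(M) = 9 - M
h = 16 (h = 8*2 = 16)
K(V, Z) = 5 (K(V, Z) = 2 - (-1)*12/4 = 2 - ¼*(-12) = 2 + 3 = 5)
132548 + K(h, p(D(-2), 10)) = 132548 + 5 = 132553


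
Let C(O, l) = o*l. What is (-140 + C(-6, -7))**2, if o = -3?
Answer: 14161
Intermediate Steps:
C(O, l) = -3*l
(-140 + C(-6, -7))**2 = (-140 - 3*(-7))**2 = (-140 + 21)**2 = (-119)**2 = 14161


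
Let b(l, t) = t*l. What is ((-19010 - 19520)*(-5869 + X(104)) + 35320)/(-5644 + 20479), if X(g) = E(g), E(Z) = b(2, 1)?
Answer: 15072722/989 ≈ 15240.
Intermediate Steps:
b(l, t) = l*t
E(Z) = 2 (E(Z) = 2*1 = 2)
X(g) = 2
((-19010 - 19520)*(-5869 + X(104)) + 35320)/(-5644 + 20479) = ((-19010 - 19520)*(-5869 + 2) + 35320)/(-5644 + 20479) = (-38530*(-5867) + 35320)/14835 = (226055510 + 35320)*(1/14835) = 226090830*(1/14835) = 15072722/989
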